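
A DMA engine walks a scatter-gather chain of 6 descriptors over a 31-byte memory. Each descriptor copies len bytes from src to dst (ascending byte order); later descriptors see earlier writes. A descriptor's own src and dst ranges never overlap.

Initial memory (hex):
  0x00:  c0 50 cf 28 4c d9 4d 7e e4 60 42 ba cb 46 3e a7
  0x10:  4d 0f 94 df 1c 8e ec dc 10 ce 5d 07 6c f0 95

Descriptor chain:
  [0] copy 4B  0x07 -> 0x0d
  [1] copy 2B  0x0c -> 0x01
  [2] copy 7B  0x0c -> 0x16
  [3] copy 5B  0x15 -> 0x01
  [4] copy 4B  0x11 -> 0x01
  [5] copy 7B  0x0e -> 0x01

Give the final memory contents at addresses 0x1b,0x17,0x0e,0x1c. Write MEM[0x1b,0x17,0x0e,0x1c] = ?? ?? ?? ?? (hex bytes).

#0 dst[0x0d+4] := {0x7e,0xe4,0x60,0x42}
#1 dst[0x01+2] := {0xcb,0x7e}
#2 dst[0x16+7] := {0xcb,0x7e,0xe4,0x60,0x42,0x0f,0x94}
#3 dst[0x01+5] := {0x8e,0xcb,0x7e,0xe4,0x60}
#4 dst[0x01+4] := {0x0f,0x94,0xdf,0x1c}
#5 dst[0x01+7] := {0xe4,0x60,0x42,0x0f,0x94,0xdf,0x1c}
query mem[0x1b]=0x0f, mem[0x17]=0x7e, mem[0x0e]=0xe4, mem[0x1c]=0x94

MEM[0x1b,0x17,0x0e,0x1c] = 0f 7e e4 94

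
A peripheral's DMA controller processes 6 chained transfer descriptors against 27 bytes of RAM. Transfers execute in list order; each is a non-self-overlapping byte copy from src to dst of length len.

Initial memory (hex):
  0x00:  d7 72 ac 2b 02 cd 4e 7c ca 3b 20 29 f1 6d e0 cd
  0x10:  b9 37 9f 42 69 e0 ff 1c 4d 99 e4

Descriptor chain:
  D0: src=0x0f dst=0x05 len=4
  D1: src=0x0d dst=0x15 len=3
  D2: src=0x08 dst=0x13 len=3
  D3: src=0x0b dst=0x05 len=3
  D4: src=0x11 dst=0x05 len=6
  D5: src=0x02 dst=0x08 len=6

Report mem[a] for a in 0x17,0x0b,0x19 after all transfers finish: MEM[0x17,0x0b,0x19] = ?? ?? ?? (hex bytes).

MEM[0x17,0x0b,0x19] = cd 37 99

  after D0: wrote 4B at 0x05 = cdb9379f
  after D1: wrote 3B at 0x15 = 6de0cd
  after D2: wrote 3B at 0x13 = 9f3b20
  after D3: wrote 3B at 0x05 = 29f16d
  after D4: wrote 6B at 0x05 = 379f9f3b20e0
  after D5: wrote 6B at 0x08 = ac2b02379f9f
query mem[0x17]=0xcd, mem[0x0b]=0x37, mem[0x19]=0x99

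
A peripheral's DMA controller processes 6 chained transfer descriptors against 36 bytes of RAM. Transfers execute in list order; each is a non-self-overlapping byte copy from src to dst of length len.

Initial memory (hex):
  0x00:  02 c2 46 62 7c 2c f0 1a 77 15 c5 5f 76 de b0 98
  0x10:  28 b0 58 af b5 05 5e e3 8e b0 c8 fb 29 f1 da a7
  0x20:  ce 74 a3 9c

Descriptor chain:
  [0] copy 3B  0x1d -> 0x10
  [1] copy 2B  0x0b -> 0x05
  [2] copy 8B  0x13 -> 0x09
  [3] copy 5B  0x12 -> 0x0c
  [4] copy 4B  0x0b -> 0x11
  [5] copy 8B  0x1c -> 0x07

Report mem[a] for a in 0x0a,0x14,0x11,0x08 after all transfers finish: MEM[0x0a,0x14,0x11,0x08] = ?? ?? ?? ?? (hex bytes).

[0] 0x1d->0x10 len=3 : f1 da a7
[1] 0x0b->0x05 len=2 : 5f 76
[2] 0x13->0x09 len=8 : af b5 05 5e e3 8e b0 c8
[3] 0x12->0x0c len=5 : a7 af b5 05 5e
[4] 0x0b->0x11 len=4 : 05 a7 af b5
[5] 0x1c->0x07 len=8 : 29 f1 da a7 ce 74 a3 9c
query mem[0x0a]=0xa7, mem[0x14]=0xb5, mem[0x11]=0x05, mem[0x08]=0xf1

MEM[0x0a,0x14,0x11,0x08] = a7 b5 05 f1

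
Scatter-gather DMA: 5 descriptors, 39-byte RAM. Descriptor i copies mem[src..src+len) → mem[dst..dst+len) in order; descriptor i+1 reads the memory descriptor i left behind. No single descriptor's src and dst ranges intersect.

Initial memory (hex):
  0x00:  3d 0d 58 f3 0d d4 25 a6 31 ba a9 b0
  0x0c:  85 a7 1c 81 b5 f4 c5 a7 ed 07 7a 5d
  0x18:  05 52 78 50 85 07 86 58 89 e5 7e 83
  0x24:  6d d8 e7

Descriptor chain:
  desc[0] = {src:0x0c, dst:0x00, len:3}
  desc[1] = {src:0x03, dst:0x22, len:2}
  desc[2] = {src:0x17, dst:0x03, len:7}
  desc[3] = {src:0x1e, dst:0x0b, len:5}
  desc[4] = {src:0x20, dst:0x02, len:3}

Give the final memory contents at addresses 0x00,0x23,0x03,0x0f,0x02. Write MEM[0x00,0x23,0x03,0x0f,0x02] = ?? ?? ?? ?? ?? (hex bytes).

[0] 0x0c->0x00 len=3 : 85 a7 1c
[1] 0x03->0x22 len=2 : f3 0d
[2] 0x17->0x03 len=7 : 5d 05 52 78 50 85 07
[3] 0x1e->0x0b len=5 : 86 58 89 e5 f3
[4] 0x20->0x02 len=3 : 89 e5 f3
query mem[0x00]=0x85, mem[0x23]=0x0d, mem[0x03]=0xe5, mem[0x0f]=0xf3, mem[0x02]=0x89

MEM[0x00,0x23,0x03,0x0f,0x02] = 85 0d e5 f3 89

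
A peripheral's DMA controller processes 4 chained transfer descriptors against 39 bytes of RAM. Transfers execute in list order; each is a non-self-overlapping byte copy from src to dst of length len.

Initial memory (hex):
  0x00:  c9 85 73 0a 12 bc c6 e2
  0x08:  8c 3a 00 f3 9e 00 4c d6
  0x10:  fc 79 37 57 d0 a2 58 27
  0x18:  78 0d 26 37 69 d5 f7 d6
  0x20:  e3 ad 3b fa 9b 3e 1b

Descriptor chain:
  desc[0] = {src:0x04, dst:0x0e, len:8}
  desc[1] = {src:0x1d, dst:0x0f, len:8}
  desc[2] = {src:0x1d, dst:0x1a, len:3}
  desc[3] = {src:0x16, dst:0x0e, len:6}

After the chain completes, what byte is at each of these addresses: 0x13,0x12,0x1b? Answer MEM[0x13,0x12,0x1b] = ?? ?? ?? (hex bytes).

MEM[0x13,0x12,0x1b] = f7 d5 f7

D0: mem[0x0e..0x15] <- [12 bc c6 e2 8c 3a 00 f3]
D1: mem[0x0f..0x16] <- [d5 f7 d6 e3 ad 3b fa 9b]
D2: mem[0x1a..0x1c] <- [d5 f7 d6]
D3: mem[0x0e..0x13] <- [9b 27 78 0d d5 f7]
query mem[0x13]=0xf7, mem[0x12]=0xd5, mem[0x1b]=0xf7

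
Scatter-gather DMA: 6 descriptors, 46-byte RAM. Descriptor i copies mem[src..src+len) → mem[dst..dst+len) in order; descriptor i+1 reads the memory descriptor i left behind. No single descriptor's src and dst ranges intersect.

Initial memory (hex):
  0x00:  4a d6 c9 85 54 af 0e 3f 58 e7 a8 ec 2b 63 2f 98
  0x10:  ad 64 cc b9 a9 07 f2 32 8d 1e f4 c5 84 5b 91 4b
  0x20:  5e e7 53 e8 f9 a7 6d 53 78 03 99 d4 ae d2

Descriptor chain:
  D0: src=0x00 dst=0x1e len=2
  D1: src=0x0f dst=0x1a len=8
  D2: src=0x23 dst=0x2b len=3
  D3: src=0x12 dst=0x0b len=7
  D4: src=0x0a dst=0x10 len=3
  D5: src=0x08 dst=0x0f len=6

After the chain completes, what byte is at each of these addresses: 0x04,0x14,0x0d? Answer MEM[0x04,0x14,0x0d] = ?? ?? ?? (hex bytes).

MEM[0x04,0x14,0x0d] = 54 a9 a9

[0] 0x00->0x1e len=2 : 4a d6
[1] 0x0f->0x1a len=8 : 98 ad 64 cc b9 a9 07 f2
[2] 0x23->0x2b len=3 : e8 f9 a7
[3] 0x12->0x0b len=7 : cc b9 a9 07 f2 32 8d
[4] 0x0a->0x10 len=3 : a8 cc b9
[5] 0x08->0x0f len=6 : 58 e7 a8 cc b9 a9
query mem[0x04]=0x54, mem[0x14]=0xa9, mem[0x0d]=0xa9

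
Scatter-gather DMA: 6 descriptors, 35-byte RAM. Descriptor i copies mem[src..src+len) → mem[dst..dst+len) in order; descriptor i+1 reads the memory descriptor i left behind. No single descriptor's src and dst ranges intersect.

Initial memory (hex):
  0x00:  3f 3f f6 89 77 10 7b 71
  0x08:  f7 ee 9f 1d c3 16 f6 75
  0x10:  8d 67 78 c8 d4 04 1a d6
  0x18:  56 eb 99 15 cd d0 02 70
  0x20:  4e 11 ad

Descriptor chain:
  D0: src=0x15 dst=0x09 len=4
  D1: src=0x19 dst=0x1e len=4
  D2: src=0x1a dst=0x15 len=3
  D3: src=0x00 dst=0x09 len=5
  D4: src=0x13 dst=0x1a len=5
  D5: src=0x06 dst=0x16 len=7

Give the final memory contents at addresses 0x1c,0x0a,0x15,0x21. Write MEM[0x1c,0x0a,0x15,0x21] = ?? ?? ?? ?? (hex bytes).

  after D0: wrote 4B at 0x09 = 041ad656
  after D1: wrote 4B at 0x1e = eb9915cd
  after D2: wrote 3B at 0x15 = 9915cd
  after D3: wrote 5B at 0x09 = 3f3ff68977
  after D4: wrote 5B at 0x1a = c8d49915cd
  after D5: wrote 7B at 0x16 = 7b71f73f3ff689
query mem[0x1c]=0x89, mem[0x0a]=0x3f, mem[0x15]=0x99, mem[0x21]=0xcd

MEM[0x1c,0x0a,0x15,0x21] = 89 3f 99 cd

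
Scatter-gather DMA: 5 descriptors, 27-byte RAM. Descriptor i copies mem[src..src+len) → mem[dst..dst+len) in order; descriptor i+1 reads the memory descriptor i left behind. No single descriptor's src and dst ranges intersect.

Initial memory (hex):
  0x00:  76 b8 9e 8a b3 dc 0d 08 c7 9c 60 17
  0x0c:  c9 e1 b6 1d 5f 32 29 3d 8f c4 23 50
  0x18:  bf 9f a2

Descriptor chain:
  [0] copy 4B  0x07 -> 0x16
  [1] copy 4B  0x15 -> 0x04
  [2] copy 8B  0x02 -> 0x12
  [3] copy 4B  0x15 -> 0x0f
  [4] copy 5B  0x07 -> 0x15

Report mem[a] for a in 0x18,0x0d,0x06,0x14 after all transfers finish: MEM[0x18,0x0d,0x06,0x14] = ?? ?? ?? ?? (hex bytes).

MEM[0x18,0x0d,0x06,0x14] = 60 e1 c7 c4

  after D0: wrote 4B at 0x16 = 08c79c60
  after D1: wrote 4B at 0x04 = c408c79c
  after D2: wrote 8B at 0x12 = 9e8ac408c79cc79c
  after D3: wrote 4B at 0x0f = 08c79cc7
  after D4: wrote 5B at 0x15 = 9cc79c6017
query mem[0x18]=0x60, mem[0x0d]=0xe1, mem[0x06]=0xc7, mem[0x14]=0xc4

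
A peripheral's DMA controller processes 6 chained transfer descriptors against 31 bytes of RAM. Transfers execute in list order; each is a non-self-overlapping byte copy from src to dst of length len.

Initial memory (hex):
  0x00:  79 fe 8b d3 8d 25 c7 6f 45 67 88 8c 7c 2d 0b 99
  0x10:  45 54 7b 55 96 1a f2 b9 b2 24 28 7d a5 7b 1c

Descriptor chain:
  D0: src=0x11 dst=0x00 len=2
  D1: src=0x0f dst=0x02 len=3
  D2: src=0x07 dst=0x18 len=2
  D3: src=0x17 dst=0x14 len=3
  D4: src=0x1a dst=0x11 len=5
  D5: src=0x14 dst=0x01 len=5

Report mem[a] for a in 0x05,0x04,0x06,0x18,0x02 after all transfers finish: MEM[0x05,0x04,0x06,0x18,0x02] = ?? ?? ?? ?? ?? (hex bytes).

MEM[0x05,0x04,0x06,0x18,0x02] = 6f b9 c7 6f 1c

#0 dst[0x00+2] := {0x54,0x7b}
#1 dst[0x02+3] := {0x99,0x45,0x54}
#2 dst[0x18+2] := {0x6f,0x45}
#3 dst[0x14+3] := {0xb9,0x6f,0x45}
#4 dst[0x11+5] := {0x28,0x7d,0xa5,0x7b,0x1c}
#5 dst[0x01+5] := {0x7b,0x1c,0x45,0xb9,0x6f}
query mem[0x05]=0x6f, mem[0x04]=0xb9, mem[0x06]=0xc7, mem[0x18]=0x6f, mem[0x02]=0x1c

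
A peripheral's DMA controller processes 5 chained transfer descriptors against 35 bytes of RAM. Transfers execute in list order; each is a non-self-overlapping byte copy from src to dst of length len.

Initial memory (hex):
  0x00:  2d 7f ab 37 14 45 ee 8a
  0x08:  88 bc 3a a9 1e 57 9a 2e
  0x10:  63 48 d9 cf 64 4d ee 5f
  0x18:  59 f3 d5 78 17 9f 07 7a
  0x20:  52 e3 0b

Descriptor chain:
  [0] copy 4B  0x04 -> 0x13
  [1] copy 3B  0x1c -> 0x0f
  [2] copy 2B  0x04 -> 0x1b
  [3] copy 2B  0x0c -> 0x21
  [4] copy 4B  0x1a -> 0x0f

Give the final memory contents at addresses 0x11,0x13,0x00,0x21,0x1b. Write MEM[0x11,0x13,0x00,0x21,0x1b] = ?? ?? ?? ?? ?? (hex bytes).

MEM[0x11,0x13,0x00,0x21,0x1b] = 45 14 2d 1e 14

[0] 0x04->0x13 len=4 : 14 45 ee 8a
[1] 0x1c->0x0f len=3 : 17 9f 07
[2] 0x04->0x1b len=2 : 14 45
[3] 0x0c->0x21 len=2 : 1e 57
[4] 0x1a->0x0f len=4 : d5 14 45 9f
query mem[0x11]=0x45, mem[0x13]=0x14, mem[0x00]=0x2d, mem[0x21]=0x1e, mem[0x1b]=0x14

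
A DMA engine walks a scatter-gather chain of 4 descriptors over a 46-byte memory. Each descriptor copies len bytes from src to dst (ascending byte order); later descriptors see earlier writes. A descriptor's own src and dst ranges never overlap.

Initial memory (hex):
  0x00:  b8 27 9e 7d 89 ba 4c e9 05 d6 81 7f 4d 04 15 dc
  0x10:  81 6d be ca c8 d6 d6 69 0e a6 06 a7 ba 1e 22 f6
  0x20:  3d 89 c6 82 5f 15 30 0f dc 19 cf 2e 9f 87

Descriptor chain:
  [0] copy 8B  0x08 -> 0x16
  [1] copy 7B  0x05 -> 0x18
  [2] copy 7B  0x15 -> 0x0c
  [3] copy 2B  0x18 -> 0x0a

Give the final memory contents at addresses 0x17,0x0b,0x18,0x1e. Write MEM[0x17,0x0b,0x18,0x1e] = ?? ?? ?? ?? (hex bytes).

[0] 0x08->0x16 len=8 : 05 d6 81 7f 4d 04 15 dc
[1] 0x05->0x18 len=7 : ba 4c e9 05 d6 81 7f
[2] 0x15->0x0c len=7 : d6 05 d6 ba 4c e9 05
[3] 0x18->0x0a len=2 : ba 4c
query mem[0x17]=0xd6, mem[0x0b]=0x4c, mem[0x18]=0xba, mem[0x1e]=0x7f

MEM[0x17,0x0b,0x18,0x1e] = d6 4c ba 7f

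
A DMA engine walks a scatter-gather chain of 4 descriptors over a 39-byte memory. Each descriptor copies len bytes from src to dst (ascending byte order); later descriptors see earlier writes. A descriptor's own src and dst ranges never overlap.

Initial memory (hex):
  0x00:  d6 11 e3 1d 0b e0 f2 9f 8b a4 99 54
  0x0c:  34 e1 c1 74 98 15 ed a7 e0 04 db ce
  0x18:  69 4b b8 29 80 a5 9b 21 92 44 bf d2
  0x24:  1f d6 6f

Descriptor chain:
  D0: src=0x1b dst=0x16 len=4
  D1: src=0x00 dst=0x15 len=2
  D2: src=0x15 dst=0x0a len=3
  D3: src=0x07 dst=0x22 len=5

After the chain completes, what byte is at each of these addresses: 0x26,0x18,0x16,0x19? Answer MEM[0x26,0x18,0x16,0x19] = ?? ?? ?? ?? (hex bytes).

MEM[0x26,0x18,0x16,0x19] = 11 a5 11 9b

  after D0: wrote 4B at 0x16 = 2980a59b
  after D1: wrote 2B at 0x15 = d611
  after D2: wrote 3B at 0x0a = d61180
  after D3: wrote 5B at 0x22 = 9f8ba4d611
query mem[0x26]=0x11, mem[0x18]=0xa5, mem[0x16]=0x11, mem[0x19]=0x9b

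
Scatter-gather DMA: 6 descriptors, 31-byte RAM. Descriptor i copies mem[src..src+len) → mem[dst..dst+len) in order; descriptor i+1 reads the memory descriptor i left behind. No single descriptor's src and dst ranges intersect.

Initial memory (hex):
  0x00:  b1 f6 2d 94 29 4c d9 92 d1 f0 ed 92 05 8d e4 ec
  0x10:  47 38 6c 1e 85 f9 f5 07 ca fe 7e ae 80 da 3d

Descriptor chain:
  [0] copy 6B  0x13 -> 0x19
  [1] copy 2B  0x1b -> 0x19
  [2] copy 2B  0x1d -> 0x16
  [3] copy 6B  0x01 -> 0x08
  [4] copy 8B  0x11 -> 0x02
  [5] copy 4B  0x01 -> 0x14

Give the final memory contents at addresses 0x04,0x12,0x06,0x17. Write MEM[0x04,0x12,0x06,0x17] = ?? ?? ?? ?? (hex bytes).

  after D0: wrote 6B at 0x19 = 1e85f9f507ca
  after D1: wrote 2B at 0x19 = f9f5
  after D2: wrote 2B at 0x16 = 07ca
  after D3: wrote 6B at 0x08 = f62d94294cd9
  after D4: wrote 8B at 0x02 = 386c1e85f907caca
  after D5: wrote 4B at 0x14 = f6386c1e
query mem[0x04]=0x1e, mem[0x12]=0x6c, mem[0x06]=0xf9, mem[0x17]=0x1e

MEM[0x04,0x12,0x06,0x17] = 1e 6c f9 1e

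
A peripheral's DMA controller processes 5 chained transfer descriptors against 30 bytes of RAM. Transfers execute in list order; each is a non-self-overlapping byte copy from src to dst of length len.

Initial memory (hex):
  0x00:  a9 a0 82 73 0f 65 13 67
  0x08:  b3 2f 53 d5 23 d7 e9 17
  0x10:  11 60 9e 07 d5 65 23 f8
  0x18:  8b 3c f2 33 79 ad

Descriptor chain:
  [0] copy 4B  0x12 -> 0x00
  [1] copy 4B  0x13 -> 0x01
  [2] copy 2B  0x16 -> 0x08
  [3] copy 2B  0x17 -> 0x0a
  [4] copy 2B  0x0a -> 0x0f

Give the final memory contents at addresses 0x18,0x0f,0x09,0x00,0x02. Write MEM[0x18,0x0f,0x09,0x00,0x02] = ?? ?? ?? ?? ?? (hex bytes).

MEM[0x18,0x0f,0x09,0x00,0x02] = 8b f8 f8 9e d5

D0: mem[0x00..0x03] <- [9e 07 d5 65]
D1: mem[0x01..0x04] <- [07 d5 65 23]
D2: mem[0x08..0x09] <- [23 f8]
D3: mem[0x0a..0x0b] <- [f8 8b]
D4: mem[0x0f..0x10] <- [f8 8b]
query mem[0x18]=0x8b, mem[0x0f]=0xf8, mem[0x09]=0xf8, mem[0x00]=0x9e, mem[0x02]=0xd5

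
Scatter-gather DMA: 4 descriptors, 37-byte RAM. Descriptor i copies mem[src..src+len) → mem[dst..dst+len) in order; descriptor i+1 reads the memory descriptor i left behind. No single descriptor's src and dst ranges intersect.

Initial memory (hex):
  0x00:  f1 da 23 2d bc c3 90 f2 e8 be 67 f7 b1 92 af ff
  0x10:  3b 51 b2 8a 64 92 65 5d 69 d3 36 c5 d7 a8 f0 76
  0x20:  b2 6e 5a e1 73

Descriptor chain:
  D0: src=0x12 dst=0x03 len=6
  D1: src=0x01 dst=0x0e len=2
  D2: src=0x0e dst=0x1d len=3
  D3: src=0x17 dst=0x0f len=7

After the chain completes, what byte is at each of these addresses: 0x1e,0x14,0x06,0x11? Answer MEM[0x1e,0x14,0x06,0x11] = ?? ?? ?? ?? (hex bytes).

MEM[0x1e,0x14,0x06,0x11] = 23 d7 92 d3

  after D0: wrote 6B at 0x03 = b28a6492655d
  after D1: wrote 2B at 0x0e = da23
  after D2: wrote 3B at 0x1d = da233b
  after D3: wrote 7B at 0x0f = 5d69d336c5d7da
query mem[0x1e]=0x23, mem[0x14]=0xd7, mem[0x06]=0x92, mem[0x11]=0xd3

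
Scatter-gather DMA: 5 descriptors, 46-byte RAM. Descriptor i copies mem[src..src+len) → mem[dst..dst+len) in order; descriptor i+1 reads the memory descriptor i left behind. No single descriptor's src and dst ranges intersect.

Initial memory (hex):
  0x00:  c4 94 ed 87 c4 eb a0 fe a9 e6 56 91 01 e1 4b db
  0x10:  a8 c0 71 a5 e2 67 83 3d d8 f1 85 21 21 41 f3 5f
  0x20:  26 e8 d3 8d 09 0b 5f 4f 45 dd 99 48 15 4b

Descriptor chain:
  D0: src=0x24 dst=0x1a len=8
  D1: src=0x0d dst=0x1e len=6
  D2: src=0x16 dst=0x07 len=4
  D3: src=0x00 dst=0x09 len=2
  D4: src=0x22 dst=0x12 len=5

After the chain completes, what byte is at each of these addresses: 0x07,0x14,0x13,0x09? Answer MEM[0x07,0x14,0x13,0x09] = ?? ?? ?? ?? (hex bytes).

MEM[0x07,0x14,0x13,0x09] = 83 09 71 c4

#0 dst[0x1a+8] := {0x09,0x0b,0x5f,0x4f,0x45,0xdd,0x99,0x48}
#1 dst[0x1e+6] := {0xe1,0x4b,0xdb,0xa8,0xc0,0x71}
#2 dst[0x07+4] := {0x83,0x3d,0xd8,0xf1}
#3 dst[0x09+2] := {0xc4,0x94}
#4 dst[0x12+5] := {0xc0,0x71,0x09,0x0b,0x5f}
query mem[0x07]=0x83, mem[0x14]=0x09, mem[0x13]=0x71, mem[0x09]=0xc4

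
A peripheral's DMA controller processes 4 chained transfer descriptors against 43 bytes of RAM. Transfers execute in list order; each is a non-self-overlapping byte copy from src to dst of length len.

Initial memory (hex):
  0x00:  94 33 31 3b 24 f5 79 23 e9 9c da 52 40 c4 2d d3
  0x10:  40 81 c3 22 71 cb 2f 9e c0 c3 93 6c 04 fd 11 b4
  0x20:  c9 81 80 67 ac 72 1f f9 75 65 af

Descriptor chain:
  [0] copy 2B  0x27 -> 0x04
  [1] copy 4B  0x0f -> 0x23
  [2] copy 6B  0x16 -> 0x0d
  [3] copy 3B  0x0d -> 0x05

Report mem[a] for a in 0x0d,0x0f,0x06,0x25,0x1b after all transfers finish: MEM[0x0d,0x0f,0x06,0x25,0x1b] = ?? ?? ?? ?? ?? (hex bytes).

MEM[0x0d,0x0f,0x06,0x25,0x1b] = 2f c0 9e 81 6c

#0 dst[0x04+2] := {0xf9,0x75}
#1 dst[0x23+4] := {0xd3,0x40,0x81,0xc3}
#2 dst[0x0d+6] := {0x2f,0x9e,0xc0,0xc3,0x93,0x6c}
#3 dst[0x05+3] := {0x2f,0x9e,0xc0}
query mem[0x0d]=0x2f, mem[0x0f]=0xc0, mem[0x06]=0x9e, mem[0x25]=0x81, mem[0x1b]=0x6c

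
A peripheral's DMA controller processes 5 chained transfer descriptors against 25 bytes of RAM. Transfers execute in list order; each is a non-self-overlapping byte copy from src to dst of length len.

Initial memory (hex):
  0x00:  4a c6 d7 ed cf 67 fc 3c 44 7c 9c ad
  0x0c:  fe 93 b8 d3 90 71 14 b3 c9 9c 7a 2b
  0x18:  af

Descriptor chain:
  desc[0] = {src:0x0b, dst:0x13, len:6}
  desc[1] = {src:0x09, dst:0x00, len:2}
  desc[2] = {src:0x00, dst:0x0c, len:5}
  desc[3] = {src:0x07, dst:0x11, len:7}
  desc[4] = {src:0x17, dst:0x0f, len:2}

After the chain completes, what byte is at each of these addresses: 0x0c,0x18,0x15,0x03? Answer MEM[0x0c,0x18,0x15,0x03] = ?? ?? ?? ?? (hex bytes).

#0 dst[0x13+6] := {0xad,0xfe,0x93,0xb8,0xd3,0x90}
#1 dst[0x00+2] := {0x7c,0x9c}
#2 dst[0x0c+5] := {0x7c,0x9c,0xd7,0xed,0xcf}
#3 dst[0x11+7] := {0x3c,0x44,0x7c,0x9c,0xad,0x7c,0x9c}
#4 dst[0x0f+2] := {0x9c,0x90}
query mem[0x0c]=0x7c, mem[0x18]=0x90, mem[0x15]=0xad, mem[0x03]=0xed

MEM[0x0c,0x18,0x15,0x03] = 7c 90 ad ed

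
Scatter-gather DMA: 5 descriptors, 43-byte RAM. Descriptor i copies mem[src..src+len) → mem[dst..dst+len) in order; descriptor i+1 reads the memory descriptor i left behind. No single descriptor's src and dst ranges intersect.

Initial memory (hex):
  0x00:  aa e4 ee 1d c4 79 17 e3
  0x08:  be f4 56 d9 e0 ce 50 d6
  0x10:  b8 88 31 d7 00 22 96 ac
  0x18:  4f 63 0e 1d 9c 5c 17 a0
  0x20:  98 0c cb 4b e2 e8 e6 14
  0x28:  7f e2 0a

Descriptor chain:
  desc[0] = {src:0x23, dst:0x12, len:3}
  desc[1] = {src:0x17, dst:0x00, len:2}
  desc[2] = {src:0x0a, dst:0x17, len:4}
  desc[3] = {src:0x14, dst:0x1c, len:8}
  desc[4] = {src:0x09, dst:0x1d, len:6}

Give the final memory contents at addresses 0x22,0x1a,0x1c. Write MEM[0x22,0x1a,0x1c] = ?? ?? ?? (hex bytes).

MEM[0x22,0x1a,0x1c] = 50 ce e8

D0: mem[0x12..0x14] <- [4b e2 e8]
D1: mem[0x00..0x01] <- [ac 4f]
D2: mem[0x17..0x1a] <- [56 d9 e0 ce]
D3: mem[0x1c..0x23] <- [e8 22 96 56 d9 e0 ce 1d]
D4: mem[0x1d..0x22] <- [f4 56 d9 e0 ce 50]
query mem[0x22]=0x50, mem[0x1a]=0xce, mem[0x1c]=0xe8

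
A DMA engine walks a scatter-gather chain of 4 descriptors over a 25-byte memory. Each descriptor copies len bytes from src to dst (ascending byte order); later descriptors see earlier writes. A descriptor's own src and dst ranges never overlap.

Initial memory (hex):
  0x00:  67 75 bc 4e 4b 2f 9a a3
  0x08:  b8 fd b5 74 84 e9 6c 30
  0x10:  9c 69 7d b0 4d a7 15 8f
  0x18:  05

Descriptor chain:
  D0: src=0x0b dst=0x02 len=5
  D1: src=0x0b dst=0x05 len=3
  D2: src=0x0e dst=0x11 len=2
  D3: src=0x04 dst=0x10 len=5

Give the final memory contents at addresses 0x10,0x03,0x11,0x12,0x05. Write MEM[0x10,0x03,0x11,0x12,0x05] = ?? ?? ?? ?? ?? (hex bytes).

MEM[0x10,0x03,0x11,0x12,0x05] = e9 84 74 84 74

[0] 0x0b->0x02 len=5 : 74 84 e9 6c 30
[1] 0x0b->0x05 len=3 : 74 84 e9
[2] 0x0e->0x11 len=2 : 6c 30
[3] 0x04->0x10 len=5 : e9 74 84 e9 b8
query mem[0x10]=0xe9, mem[0x03]=0x84, mem[0x11]=0x74, mem[0x12]=0x84, mem[0x05]=0x74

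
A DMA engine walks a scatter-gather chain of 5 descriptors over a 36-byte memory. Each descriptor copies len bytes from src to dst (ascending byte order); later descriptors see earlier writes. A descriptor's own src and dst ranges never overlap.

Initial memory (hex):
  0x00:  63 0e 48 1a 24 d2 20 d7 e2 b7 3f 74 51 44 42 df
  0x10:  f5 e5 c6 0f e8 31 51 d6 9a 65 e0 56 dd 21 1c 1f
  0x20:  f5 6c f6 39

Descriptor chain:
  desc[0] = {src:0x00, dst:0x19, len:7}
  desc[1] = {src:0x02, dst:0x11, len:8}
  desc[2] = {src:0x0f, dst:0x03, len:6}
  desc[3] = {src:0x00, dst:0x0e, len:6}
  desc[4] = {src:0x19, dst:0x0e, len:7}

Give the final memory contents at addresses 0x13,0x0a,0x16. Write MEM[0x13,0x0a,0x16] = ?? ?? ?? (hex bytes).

#0 dst[0x19+7] := {0x63,0x0e,0x48,0x1a,0x24,0xd2,0x20}
#1 dst[0x11+8] := {0x48,0x1a,0x24,0xd2,0x20,0xd7,0xe2,0xb7}
#2 dst[0x03+6] := {0xdf,0xf5,0x48,0x1a,0x24,0xd2}
#3 dst[0x0e+6] := {0x63,0x0e,0x48,0xdf,0xf5,0x48}
#4 dst[0x0e+7] := {0x63,0x0e,0x48,0x1a,0x24,0xd2,0x20}
query mem[0x13]=0xd2, mem[0x0a]=0x3f, mem[0x16]=0xd7

MEM[0x13,0x0a,0x16] = d2 3f d7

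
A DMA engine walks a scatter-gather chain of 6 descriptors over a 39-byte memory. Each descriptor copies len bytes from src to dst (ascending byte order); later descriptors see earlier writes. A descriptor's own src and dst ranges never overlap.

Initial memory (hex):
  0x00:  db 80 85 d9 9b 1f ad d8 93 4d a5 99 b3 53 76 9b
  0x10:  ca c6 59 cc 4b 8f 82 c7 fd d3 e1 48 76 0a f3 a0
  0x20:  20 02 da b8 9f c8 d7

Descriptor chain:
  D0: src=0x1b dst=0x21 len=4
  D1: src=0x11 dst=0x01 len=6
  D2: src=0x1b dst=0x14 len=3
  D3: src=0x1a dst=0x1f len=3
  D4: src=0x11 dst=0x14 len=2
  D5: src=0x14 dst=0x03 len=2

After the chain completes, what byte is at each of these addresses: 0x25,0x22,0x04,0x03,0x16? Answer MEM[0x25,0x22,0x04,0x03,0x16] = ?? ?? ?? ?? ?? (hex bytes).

[0] 0x1b->0x21 len=4 : 48 76 0a f3
[1] 0x11->0x01 len=6 : c6 59 cc 4b 8f 82
[2] 0x1b->0x14 len=3 : 48 76 0a
[3] 0x1a->0x1f len=3 : e1 48 76
[4] 0x11->0x14 len=2 : c6 59
[5] 0x14->0x03 len=2 : c6 59
query mem[0x25]=0xc8, mem[0x22]=0x76, mem[0x04]=0x59, mem[0x03]=0xc6, mem[0x16]=0x0a

MEM[0x25,0x22,0x04,0x03,0x16] = c8 76 59 c6 0a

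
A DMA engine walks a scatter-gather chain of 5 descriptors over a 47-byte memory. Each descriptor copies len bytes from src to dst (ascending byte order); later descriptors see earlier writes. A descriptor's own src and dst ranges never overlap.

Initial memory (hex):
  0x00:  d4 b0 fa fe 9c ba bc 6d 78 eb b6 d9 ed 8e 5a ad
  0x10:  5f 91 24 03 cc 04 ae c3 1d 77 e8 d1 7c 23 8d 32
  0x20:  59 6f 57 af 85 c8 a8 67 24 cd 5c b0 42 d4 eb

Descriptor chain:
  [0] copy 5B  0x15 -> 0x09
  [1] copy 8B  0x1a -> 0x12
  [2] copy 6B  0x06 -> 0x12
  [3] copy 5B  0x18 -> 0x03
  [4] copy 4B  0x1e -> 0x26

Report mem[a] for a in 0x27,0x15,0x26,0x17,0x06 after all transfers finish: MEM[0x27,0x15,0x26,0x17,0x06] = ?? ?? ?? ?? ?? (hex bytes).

MEM[0x27,0x15,0x26,0x17,0x06] = 32 04 8d c3 d1

#0 dst[0x09+5] := {0x04,0xae,0xc3,0x1d,0x77}
#1 dst[0x12+8] := {0xe8,0xd1,0x7c,0x23,0x8d,0x32,0x59,0x6f}
#2 dst[0x12+6] := {0xbc,0x6d,0x78,0x04,0xae,0xc3}
#3 dst[0x03+5] := {0x59,0x6f,0xe8,0xd1,0x7c}
#4 dst[0x26+4] := {0x8d,0x32,0x59,0x6f}
query mem[0x27]=0x32, mem[0x15]=0x04, mem[0x26]=0x8d, mem[0x17]=0xc3, mem[0x06]=0xd1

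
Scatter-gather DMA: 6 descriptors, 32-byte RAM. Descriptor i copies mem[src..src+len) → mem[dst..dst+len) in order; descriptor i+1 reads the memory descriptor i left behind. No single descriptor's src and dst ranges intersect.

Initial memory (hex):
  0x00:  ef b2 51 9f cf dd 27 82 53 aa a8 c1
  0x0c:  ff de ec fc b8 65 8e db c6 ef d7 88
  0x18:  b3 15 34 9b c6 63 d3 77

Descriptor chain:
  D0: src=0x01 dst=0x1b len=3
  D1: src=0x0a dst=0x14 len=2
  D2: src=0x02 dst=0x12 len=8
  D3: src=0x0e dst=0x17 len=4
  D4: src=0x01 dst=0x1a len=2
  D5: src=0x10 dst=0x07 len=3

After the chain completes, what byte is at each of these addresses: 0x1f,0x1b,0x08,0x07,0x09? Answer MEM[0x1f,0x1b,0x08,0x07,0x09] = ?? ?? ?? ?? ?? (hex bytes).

MEM[0x1f,0x1b,0x08,0x07,0x09] = 77 51 65 b8 51

  after D0: wrote 3B at 0x1b = b2519f
  after D1: wrote 2B at 0x14 = a8c1
  after D2: wrote 8B at 0x12 = 519fcfdd278253aa
  after D3: wrote 4B at 0x17 = ecfcb865
  after D4: wrote 2B at 0x1a = b251
  after D5: wrote 3B at 0x07 = b86551
query mem[0x1f]=0x77, mem[0x1b]=0x51, mem[0x08]=0x65, mem[0x07]=0xb8, mem[0x09]=0x51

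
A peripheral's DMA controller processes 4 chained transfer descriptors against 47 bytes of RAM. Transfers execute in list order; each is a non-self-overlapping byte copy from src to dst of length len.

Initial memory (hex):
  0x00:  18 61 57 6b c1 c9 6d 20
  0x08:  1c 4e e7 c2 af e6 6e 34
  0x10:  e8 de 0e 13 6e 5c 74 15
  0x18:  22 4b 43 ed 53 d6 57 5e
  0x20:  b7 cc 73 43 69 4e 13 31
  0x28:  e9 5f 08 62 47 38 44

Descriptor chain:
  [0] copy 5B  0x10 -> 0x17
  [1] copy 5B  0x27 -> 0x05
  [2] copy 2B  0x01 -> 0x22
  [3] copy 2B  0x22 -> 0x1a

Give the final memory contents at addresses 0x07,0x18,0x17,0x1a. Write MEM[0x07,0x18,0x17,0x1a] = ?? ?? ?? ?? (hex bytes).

MEM[0x07,0x18,0x17,0x1a] = 5f de e8 61

#0 dst[0x17+5] := {0xe8,0xde,0x0e,0x13,0x6e}
#1 dst[0x05+5] := {0x31,0xe9,0x5f,0x08,0x62}
#2 dst[0x22+2] := {0x61,0x57}
#3 dst[0x1a+2] := {0x61,0x57}
query mem[0x07]=0x5f, mem[0x18]=0xde, mem[0x17]=0xe8, mem[0x1a]=0x61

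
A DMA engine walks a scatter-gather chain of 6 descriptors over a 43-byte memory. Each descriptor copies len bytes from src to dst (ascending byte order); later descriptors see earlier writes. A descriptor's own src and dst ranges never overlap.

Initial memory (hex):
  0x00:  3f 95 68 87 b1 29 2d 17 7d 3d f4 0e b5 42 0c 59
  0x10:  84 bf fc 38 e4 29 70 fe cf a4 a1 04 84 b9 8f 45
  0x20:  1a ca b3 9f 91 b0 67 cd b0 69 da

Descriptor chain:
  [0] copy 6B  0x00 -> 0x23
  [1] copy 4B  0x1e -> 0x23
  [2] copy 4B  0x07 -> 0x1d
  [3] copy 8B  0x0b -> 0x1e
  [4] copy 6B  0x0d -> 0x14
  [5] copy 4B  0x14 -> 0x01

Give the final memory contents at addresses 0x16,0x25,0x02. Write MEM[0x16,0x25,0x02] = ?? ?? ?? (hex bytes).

#0 dst[0x23+6] := {0x3f,0x95,0x68,0x87,0xb1,0x29}
#1 dst[0x23+4] := {0x8f,0x45,0x1a,0xca}
#2 dst[0x1d+4] := {0x17,0x7d,0x3d,0xf4}
#3 dst[0x1e+8] := {0x0e,0xb5,0x42,0x0c,0x59,0x84,0xbf,0xfc}
#4 dst[0x14+6] := {0x42,0x0c,0x59,0x84,0xbf,0xfc}
#5 dst[0x01+4] := {0x42,0x0c,0x59,0x84}
query mem[0x16]=0x59, mem[0x25]=0xfc, mem[0x02]=0x0c

MEM[0x16,0x25,0x02] = 59 fc 0c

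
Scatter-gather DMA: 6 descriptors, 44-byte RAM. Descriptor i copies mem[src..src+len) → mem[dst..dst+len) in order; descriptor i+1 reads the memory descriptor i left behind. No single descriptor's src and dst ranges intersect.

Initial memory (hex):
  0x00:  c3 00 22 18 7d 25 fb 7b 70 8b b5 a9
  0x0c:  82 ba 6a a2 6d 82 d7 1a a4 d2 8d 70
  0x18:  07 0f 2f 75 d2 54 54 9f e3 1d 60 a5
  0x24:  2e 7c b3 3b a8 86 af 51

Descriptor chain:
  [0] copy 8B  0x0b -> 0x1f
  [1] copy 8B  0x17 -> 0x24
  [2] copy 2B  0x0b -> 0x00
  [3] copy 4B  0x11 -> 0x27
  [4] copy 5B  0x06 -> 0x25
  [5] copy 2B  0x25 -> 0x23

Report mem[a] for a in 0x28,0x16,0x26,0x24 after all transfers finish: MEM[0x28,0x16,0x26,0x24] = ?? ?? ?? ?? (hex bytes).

  after D0: wrote 8B at 0x1f = a982ba6aa26d82d7
  after D1: wrote 8B at 0x24 = 70070f2f75d25454
  after D2: wrote 2B at 0x00 = a982
  after D3: wrote 4B at 0x27 = 82d71aa4
  after D4: wrote 5B at 0x25 = fb7b708bb5
  after D5: wrote 2B at 0x23 = fb7b
query mem[0x28]=0x8b, mem[0x16]=0x8d, mem[0x26]=0x7b, mem[0x24]=0x7b

MEM[0x28,0x16,0x26,0x24] = 8b 8d 7b 7b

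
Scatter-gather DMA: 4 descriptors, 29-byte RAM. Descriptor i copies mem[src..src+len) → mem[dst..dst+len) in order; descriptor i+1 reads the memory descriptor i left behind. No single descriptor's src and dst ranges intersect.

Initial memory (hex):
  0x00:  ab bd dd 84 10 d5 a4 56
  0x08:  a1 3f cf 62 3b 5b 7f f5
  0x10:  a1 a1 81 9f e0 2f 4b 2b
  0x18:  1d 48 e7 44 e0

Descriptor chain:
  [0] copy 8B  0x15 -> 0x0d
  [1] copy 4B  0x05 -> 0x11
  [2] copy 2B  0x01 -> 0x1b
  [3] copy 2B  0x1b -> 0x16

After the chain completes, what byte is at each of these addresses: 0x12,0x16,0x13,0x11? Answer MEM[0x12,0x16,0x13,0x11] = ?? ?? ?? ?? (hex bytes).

D0: mem[0x0d..0x14] <- [2f 4b 2b 1d 48 e7 44 e0]
D1: mem[0x11..0x14] <- [d5 a4 56 a1]
D2: mem[0x1b..0x1c] <- [bd dd]
D3: mem[0x16..0x17] <- [bd dd]
query mem[0x12]=0xa4, mem[0x16]=0xbd, mem[0x13]=0x56, mem[0x11]=0xd5

MEM[0x12,0x16,0x13,0x11] = a4 bd 56 d5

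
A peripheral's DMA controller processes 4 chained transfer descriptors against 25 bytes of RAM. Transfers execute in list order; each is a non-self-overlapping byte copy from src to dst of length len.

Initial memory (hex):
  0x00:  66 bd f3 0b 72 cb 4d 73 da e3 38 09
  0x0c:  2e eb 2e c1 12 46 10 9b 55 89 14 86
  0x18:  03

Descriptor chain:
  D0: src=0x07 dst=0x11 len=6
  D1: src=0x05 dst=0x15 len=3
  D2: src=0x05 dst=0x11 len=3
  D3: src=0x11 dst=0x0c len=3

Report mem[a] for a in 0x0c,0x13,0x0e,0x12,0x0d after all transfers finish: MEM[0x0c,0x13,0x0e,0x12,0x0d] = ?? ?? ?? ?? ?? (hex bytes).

MEM[0x0c,0x13,0x0e,0x12,0x0d] = cb 73 73 4d 4d

[0] 0x07->0x11 len=6 : 73 da e3 38 09 2e
[1] 0x05->0x15 len=3 : cb 4d 73
[2] 0x05->0x11 len=3 : cb 4d 73
[3] 0x11->0x0c len=3 : cb 4d 73
query mem[0x0c]=0xcb, mem[0x13]=0x73, mem[0x0e]=0x73, mem[0x12]=0x4d, mem[0x0d]=0x4d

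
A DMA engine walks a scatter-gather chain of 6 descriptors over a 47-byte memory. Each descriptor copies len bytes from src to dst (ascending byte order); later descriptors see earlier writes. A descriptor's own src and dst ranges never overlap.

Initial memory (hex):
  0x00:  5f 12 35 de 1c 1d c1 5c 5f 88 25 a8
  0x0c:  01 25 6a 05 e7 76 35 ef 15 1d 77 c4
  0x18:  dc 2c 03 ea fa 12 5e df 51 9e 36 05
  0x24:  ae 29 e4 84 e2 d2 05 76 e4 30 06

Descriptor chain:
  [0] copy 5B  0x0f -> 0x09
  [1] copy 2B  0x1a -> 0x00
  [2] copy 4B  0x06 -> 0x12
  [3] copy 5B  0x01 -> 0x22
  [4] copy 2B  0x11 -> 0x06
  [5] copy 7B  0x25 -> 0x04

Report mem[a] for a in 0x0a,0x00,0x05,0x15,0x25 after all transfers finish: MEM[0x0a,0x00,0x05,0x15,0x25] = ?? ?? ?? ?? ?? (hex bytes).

MEM[0x0a,0x00,0x05,0x15,0x25] = 76 03 1d 05 1c

#0 dst[0x09+5] := {0x05,0xe7,0x76,0x35,0xef}
#1 dst[0x00+2] := {0x03,0xea}
#2 dst[0x12+4] := {0xc1,0x5c,0x5f,0x05}
#3 dst[0x22+5] := {0xea,0x35,0xde,0x1c,0x1d}
#4 dst[0x06+2] := {0x76,0xc1}
#5 dst[0x04+7] := {0x1c,0x1d,0x84,0xe2,0xd2,0x05,0x76}
query mem[0x0a]=0x76, mem[0x00]=0x03, mem[0x05]=0x1d, mem[0x15]=0x05, mem[0x25]=0x1c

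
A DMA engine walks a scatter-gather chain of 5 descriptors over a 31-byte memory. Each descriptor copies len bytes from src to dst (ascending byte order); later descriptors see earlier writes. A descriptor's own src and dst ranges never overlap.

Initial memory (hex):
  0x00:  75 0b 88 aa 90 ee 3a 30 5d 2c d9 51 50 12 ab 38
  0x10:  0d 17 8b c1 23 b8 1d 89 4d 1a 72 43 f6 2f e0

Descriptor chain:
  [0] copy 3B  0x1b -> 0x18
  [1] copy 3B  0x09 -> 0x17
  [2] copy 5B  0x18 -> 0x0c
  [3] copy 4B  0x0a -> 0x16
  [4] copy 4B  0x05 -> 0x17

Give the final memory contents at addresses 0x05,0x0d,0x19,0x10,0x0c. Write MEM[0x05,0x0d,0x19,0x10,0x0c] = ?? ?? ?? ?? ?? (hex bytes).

MEM[0x05,0x0d,0x19,0x10,0x0c] = ee 51 30 f6 d9

D0: mem[0x18..0x1a] <- [43 f6 2f]
D1: mem[0x17..0x19] <- [2c d9 51]
D2: mem[0x0c..0x10] <- [d9 51 2f 43 f6]
D3: mem[0x16..0x19] <- [d9 51 d9 51]
D4: mem[0x17..0x1a] <- [ee 3a 30 5d]
query mem[0x05]=0xee, mem[0x0d]=0x51, mem[0x19]=0x30, mem[0x10]=0xf6, mem[0x0c]=0xd9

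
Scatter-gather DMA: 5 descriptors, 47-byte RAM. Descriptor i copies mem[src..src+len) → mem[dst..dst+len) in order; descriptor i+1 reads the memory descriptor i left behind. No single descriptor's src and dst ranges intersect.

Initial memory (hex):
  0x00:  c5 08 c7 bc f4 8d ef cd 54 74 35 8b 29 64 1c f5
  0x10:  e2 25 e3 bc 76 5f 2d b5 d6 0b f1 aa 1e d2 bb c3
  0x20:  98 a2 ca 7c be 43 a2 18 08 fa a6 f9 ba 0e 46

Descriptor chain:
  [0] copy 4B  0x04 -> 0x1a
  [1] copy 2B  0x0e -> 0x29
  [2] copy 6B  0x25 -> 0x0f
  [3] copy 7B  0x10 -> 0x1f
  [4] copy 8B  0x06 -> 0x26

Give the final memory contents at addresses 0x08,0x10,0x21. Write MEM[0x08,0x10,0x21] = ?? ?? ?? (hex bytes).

MEM[0x08,0x10,0x21] = 54 a2 08

D0: mem[0x1a..0x1d] <- [f4 8d ef cd]
D1: mem[0x29..0x2a] <- [1c f5]
D2: mem[0x0f..0x14] <- [43 a2 18 08 1c f5]
D3: mem[0x1f..0x25] <- [a2 18 08 1c f5 5f 2d]
D4: mem[0x26..0x2d] <- [ef cd 54 74 35 8b 29 64]
query mem[0x08]=0x54, mem[0x10]=0xa2, mem[0x21]=0x08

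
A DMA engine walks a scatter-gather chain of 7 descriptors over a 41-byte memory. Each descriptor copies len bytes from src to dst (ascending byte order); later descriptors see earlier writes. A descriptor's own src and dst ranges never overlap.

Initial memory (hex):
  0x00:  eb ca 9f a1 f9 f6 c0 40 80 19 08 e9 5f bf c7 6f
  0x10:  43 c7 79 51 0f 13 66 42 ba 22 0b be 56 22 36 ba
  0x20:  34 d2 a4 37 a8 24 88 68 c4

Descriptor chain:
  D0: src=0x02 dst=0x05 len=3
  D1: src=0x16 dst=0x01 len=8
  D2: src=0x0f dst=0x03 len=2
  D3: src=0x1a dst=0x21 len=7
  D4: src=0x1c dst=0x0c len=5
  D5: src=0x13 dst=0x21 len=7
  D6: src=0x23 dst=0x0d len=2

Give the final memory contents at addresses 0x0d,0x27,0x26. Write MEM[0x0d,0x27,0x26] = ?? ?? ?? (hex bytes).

[0] 0x02->0x05 len=3 : 9f a1 f9
[1] 0x16->0x01 len=8 : 66 42 ba 22 0b be 56 22
[2] 0x0f->0x03 len=2 : 6f 43
[3] 0x1a->0x21 len=7 : 0b be 56 22 36 ba 34
[4] 0x1c->0x0c len=5 : 56 22 36 ba 34
[5] 0x13->0x21 len=7 : 51 0f 13 66 42 ba 22
[6] 0x23->0x0d len=2 : 13 66
query mem[0x0d]=0x13, mem[0x27]=0x22, mem[0x26]=0xba

MEM[0x0d,0x27,0x26] = 13 22 ba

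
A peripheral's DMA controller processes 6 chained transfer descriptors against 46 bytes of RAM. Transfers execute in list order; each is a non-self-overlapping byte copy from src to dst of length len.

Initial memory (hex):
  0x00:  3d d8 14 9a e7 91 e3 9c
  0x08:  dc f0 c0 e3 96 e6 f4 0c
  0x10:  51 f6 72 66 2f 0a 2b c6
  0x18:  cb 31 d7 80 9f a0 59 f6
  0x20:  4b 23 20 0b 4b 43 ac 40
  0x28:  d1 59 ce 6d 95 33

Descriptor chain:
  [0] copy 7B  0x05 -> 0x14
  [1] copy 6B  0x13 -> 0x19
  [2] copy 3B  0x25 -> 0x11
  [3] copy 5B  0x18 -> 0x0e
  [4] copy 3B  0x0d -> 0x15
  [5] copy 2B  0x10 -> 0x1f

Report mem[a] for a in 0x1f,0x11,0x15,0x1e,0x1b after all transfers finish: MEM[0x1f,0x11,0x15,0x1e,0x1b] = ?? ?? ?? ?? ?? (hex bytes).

MEM[0x1f,0x11,0x15,0x1e,0x1b] = 91 e3 e6 f0 e3

D0: mem[0x14..0x1a] <- [91 e3 9c dc f0 c0 e3]
D1: mem[0x19..0x1e] <- [66 91 e3 9c dc f0]
D2: mem[0x11..0x13] <- [43 ac 40]
D3: mem[0x0e..0x12] <- [f0 66 91 e3 9c]
D4: mem[0x15..0x17] <- [e6 f0 66]
D5: mem[0x1f..0x20] <- [91 e3]
query mem[0x1f]=0x91, mem[0x11]=0xe3, mem[0x15]=0xe6, mem[0x1e]=0xf0, mem[0x1b]=0xe3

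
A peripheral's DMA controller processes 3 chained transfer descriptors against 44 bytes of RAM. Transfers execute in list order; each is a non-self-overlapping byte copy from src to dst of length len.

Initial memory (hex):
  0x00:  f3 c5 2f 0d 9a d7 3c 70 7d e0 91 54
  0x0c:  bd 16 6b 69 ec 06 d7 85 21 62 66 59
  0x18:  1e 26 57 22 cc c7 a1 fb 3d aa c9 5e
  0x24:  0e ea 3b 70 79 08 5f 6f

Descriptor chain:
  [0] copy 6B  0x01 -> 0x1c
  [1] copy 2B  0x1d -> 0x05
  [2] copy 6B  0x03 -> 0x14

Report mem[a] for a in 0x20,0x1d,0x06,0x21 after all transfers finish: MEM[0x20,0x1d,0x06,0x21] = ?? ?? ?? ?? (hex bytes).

MEM[0x20,0x1d,0x06,0x21] = d7 2f 0d 3c

[0] 0x01->0x1c len=6 : c5 2f 0d 9a d7 3c
[1] 0x1d->0x05 len=2 : 2f 0d
[2] 0x03->0x14 len=6 : 0d 9a 2f 0d 70 7d
query mem[0x20]=0xd7, mem[0x1d]=0x2f, mem[0x06]=0x0d, mem[0x21]=0x3c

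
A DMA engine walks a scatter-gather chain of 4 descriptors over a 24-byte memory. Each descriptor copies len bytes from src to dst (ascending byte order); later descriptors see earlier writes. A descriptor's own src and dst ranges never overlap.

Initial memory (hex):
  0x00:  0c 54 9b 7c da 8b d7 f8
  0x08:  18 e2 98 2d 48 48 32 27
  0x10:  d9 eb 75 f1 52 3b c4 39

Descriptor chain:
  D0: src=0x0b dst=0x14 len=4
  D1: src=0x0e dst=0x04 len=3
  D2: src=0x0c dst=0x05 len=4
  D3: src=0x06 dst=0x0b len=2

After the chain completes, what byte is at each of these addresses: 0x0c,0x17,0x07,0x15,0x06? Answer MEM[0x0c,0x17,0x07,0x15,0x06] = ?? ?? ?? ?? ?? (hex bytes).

D0: mem[0x14..0x17] <- [2d 48 48 32]
D1: mem[0x04..0x06] <- [32 27 d9]
D2: mem[0x05..0x08] <- [48 48 32 27]
D3: mem[0x0b..0x0c] <- [48 32]
query mem[0x0c]=0x32, mem[0x17]=0x32, mem[0x07]=0x32, mem[0x15]=0x48, mem[0x06]=0x48

MEM[0x0c,0x17,0x07,0x15,0x06] = 32 32 32 48 48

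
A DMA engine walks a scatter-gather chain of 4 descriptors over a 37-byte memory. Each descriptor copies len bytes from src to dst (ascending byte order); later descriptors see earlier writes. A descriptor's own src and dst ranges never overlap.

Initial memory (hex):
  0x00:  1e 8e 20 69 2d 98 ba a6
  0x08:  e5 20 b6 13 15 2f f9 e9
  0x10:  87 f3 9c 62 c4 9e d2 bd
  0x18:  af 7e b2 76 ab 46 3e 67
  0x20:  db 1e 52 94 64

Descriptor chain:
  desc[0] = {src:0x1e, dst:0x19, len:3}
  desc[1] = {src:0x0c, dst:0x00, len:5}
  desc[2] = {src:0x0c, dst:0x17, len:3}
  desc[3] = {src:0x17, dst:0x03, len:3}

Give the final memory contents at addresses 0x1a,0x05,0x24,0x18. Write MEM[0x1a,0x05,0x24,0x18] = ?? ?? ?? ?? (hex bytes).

MEM[0x1a,0x05,0x24,0x18] = 67 f9 64 2f

D0: mem[0x19..0x1b] <- [3e 67 db]
D1: mem[0x00..0x04] <- [15 2f f9 e9 87]
D2: mem[0x17..0x19] <- [15 2f f9]
D3: mem[0x03..0x05] <- [15 2f f9]
query mem[0x1a]=0x67, mem[0x05]=0xf9, mem[0x24]=0x64, mem[0x18]=0x2f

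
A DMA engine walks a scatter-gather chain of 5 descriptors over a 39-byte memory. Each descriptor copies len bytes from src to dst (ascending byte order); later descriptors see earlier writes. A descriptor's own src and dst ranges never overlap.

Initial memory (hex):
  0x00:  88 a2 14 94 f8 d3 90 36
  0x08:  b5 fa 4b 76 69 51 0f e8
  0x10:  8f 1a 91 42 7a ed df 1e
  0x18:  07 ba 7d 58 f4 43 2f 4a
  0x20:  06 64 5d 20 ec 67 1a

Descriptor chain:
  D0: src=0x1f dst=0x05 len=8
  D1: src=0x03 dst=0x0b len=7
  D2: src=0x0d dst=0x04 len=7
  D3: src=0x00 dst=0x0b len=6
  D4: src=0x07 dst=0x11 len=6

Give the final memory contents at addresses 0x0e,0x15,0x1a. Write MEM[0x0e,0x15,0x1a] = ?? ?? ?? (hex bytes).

MEM[0x0e,0x15,0x1a] = 94 88 7d

D0: mem[0x05..0x0c] <- [4a 06 64 5d 20 ec 67 1a]
D1: mem[0x0b..0x11] <- [94 f8 4a 06 64 5d 20]
D2: mem[0x04..0x0a] <- [4a 06 64 5d 20 91 42]
D3: mem[0x0b..0x10] <- [88 a2 14 94 4a 06]
D4: mem[0x11..0x16] <- [5d 20 91 42 88 a2]
query mem[0x0e]=0x94, mem[0x15]=0x88, mem[0x1a]=0x7d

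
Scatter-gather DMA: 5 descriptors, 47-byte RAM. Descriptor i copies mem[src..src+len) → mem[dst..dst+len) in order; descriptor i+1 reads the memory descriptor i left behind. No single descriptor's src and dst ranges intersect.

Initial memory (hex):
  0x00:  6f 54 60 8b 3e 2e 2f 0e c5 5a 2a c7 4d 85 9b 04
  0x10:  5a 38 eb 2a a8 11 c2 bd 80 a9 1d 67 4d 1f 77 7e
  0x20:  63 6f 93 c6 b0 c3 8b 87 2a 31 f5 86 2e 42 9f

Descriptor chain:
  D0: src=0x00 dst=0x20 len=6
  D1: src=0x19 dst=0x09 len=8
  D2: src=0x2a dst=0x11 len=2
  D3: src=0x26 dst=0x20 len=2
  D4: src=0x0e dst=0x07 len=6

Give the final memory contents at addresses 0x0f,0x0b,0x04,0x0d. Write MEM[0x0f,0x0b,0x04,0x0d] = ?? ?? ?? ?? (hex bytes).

#0 dst[0x20+6] := {0x6f,0x54,0x60,0x8b,0x3e,0x2e}
#1 dst[0x09+8] := {0xa9,0x1d,0x67,0x4d,0x1f,0x77,0x7e,0x6f}
#2 dst[0x11+2] := {0xf5,0x86}
#3 dst[0x20+2] := {0x8b,0x87}
#4 dst[0x07+6] := {0x77,0x7e,0x6f,0xf5,0x86,0x2a}
query mem[0x0f]=0x7e, mem[0x0b]=0x86, mem[0x04]=0x3e, mem[0x0d]=0x1f

MEM[0x0f,0x0b,0x04,0x0d] = 7e 86 3e 1f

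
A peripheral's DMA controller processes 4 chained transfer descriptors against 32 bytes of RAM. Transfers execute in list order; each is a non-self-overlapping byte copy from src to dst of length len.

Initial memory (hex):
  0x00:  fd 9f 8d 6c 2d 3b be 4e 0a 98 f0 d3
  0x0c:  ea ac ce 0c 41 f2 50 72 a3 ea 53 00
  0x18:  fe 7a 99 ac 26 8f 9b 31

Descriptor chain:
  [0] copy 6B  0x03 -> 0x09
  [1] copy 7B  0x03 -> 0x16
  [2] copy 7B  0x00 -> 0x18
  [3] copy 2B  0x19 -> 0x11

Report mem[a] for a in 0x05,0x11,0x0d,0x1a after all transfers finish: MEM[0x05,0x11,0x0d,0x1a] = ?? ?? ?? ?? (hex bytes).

MEM[0x05,0x11,0x0d,0x1a] = 3b 9f 4e 8d

[0] 0x03->0x09 len=6 : 6c 2d 3b be 4e 0a
[1] 0x03->0x16 len=7 : 6c 2d 3b be 4e 0a 6c
[2] 0x00->0x18 len=7 : fd 9f 8d 6c 2d 3b be
[3] 0x19->0x11 len=2 : 9f 8d
query mem[0x05]=0x3b, mem[0x11]=0x9f, mem[0x0d]=0x4e, mem[0x1a]=0x8d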